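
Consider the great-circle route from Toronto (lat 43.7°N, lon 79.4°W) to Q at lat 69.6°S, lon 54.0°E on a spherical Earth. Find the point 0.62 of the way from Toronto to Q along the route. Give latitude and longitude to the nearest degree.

Write both endpoints as unit vectors p₁, p₂ with components (cos φ cos λ, cos φ sin λ, sin φ).
The central angle between the endpoints is δ = arccos(p₁·p₂) ≈ 2.533 rad (145.2°).
Interpolate at f = 0.62 with slerp weights a = sin((1−f)δ)/sin δ ≈ 1.436, b = sin(fδ)/sin δ ≈ 1.750.
p = a·p₁ + b·p₂ ≈ (0.550, -0.527, -0.648); φ = arcsin(p_z) ≈ -40.39°, λ = atan2(p_y, p_x) ≈ -43.81°.

≈ lat 40°S, lon 44°W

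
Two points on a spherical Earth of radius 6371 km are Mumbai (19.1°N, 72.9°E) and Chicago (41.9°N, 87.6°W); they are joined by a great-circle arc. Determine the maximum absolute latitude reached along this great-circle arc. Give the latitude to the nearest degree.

≈ 75°N

The great circle lies in the plane with unit normal n̂ = (p₁ × p₂)/|p₁ × p₂|.
Here n̂_z ≈ -0.262; the vertex latitude is φ_max = arccos|n̂_z| ≈ 74.8°.
Check via Clairaut: cos φ_max = |cos φ₁| · sin C = cos(19.1°)·sin(16.1°) ≈ 0.262, again giving ≈ 74.8°.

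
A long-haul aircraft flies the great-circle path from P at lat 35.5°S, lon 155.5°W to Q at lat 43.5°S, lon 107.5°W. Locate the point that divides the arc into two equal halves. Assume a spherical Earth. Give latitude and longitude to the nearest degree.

Write both endpoints as unit vectors p₁, p₂ with components (cos φ cos λ, cos φ sin λ, sin φ).
The central angle between the endpoints is δ = arccos(p₁·p₂) ≈ 0.652 rad (37.4°).
Interpolate at f = 1/2 with slerp weights a = sin((1−f)δ)/sin δ ≈ 0.528, b = sin(fδ)/sin δ ≈ 0.528.
p = a·p₁ + b·p₂ ≈ (-0.506, -0.543, -0.670); φ = arcsin(p_z) ≈ -42.05°, λ = atan2(p_y, p_x) ≈ -132.97°.

≈ lat 42°S, lon 133°W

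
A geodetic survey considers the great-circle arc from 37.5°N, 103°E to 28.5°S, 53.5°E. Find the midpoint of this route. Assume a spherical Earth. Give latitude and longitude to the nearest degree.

≈ 5°N, 77°E

From cos δ = sin φ₁ sin φ₂ + cos φ₁ cos φ₂ cos Δλ, the central angle is δ ≈ 1.408 rad (80.7°).
Interpolate at f = 1/2 with slerp weights a = sin((1−f)δ)/sin δ ≈ 0.656, b = sin(fδ)/sin δ ≈ 0.656.
p = a·p₁ + b·p₂ ≈ (0.226, 0.970, 0.086); φ = arcsin(p_z) ≈ 4.95°, λ = atan2(p_y, p_x) ≈ 76.90°.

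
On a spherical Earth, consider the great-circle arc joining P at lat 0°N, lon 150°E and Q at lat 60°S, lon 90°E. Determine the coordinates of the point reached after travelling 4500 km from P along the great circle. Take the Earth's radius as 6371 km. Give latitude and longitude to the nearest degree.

≈ lat 35°S, lon 129°E

The haversine formula gives a central angle δ ≈ 1.318 rad (75.5°) between the endpoints. The total great-circle distance is δ·R ≈ 1.318 × 6371 ≈ 8398 km, so the target fraction is f = 4500/8398 ≈ 0.536.
Interpolate at f ≈ 0.536 with slerp weights a = sin((1−f)δ)/sin δ ≈ 0.593, b = sin(fδ)/sin δ ≈ 0.670.
p = a·p₁ + b·p₂ ≈ (-0.514, 0.632, -0.581); φ = arcsin(p_z) ≈ -35.49°, λ = atan2(p_y, p_x) ≈ 129.12°.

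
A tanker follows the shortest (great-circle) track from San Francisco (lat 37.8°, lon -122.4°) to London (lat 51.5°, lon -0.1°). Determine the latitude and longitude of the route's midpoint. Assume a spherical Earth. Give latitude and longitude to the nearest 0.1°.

≈ lat 63.5°, lon -73.4°

The haversine formula gives a central angle δ ≈ 1.352 rad (77.5°) between the endpoints.
Interpolate at f = 1/2 with slerp weights a = sin((1−f)δ)/sin δ ≈ 0.641, b = sin(fδ)/sin δ ≈ 0.641.
p = a·p₁ + b·p₂ ≈ (0.128, -0.428, 0.895); φ = arcsin(p_z) ≈ 63.45°, λ = atan2(p_y, p_x) ≈ -73.41°.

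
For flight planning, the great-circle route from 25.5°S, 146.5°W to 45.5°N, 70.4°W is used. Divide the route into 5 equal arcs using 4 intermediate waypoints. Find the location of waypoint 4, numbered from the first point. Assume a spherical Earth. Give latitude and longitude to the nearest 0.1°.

≈ 34.2°N, 91.7°W

The haversine formula gives a central angle δ ≈ 1.727 rad (98.9°) between the endpoints.
Interpolate at f = 4/5 with slerp weights a = sin((1−f)δ)/sin δ ≈ 0.343, b = sin(fδ)/sin δ ≈ 0.994.
p = a·p₁ + b·p₂ ≈ (-0.024, -0.827, 0.562); φ = arcsin(p_z) ≈ 34.16°, λ = atan2(p_y, p_x) ≈ -91.67°.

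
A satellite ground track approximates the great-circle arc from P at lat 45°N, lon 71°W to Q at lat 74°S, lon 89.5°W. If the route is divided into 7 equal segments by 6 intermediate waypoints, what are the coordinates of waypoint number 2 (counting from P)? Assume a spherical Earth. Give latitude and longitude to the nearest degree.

≈ lat 11°N, lon 74°W

The haversine formula gives a central angle δ ≈ 2.088 rad (119.7°) between the endpoints.
Interpolate at f = 2/7 with slerp weights a = sin((1−f)δ)/sin δ ≈ 1.147, b = sin(fδ)/sin δ ≈ 0.647.
p = a·p₁ + b·p₂ ≈ (0.266, -0.945, 0.190); φ = arcsin(p_z) ≈ 10.93°, λ = atan2(p_y, p_x) ≈ -74.30°.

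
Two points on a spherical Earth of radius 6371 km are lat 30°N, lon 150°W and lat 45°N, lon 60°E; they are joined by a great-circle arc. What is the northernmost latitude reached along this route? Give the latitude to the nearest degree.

The great circle lies in the plane with unit normal n̂ = (p₁ × p₂)/|p₁ × p₂|.
Here n̂_z ≈ -0.311; the vertex latitude is φ_max = arccos|n̂_z| ≈ 71.9°.

≈ 72°N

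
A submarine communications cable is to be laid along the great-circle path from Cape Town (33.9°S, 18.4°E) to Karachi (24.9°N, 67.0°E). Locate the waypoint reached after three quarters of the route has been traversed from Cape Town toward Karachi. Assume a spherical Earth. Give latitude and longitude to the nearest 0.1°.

Convert each endpoint to a unit vector on the sphere (x = cos φ cos λ, y = cos φ sin λ, z = sin φ).
The central angle between the endpoints is δ = arccos(p₁·p₂) ≈ 1.305 rad (74.7°).
Interpolate at f = 3/4 with slerp weights a = sin((1−f)δ)/sin δ ≈ 0.332, b = sin(fδ)/sin δ ≈ 0.860.
p = a·p₁ + b·p₂ ≈ (0.566, 0.805, 0.177); φ = arcsin(p_z) ≈ 10.19°, λ = atan2(p_y, p_x) ≈ 54.87°.

≈ 10.2°N, 54.9°E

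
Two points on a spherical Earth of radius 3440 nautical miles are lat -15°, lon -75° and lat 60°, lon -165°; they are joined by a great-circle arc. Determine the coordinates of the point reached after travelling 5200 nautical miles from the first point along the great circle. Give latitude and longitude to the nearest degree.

Write both endpoints as unit vectors p₁, p₂ with components (cos φ cos λ, cos φ sin λ, sin φ).
The central angle between the endpoints is δ = arccos(p₁·p₂) ≈ 1.797 rad (103.0°). The total great-circle distance is δ·R ≈ 1.797 × 3440 ≈ 6181 nmi, so the target fraction is f = 5200/6181 ≈ 0.841.
Interpolate at f ≈ 0.841 with slerp weights a = sin((1−f)δ)/sin δ ≈ 0.289, b = sin(fδ)/sin δ ≈ 1.024.
p = a·p₁ + b·p₂ ≈ (-0.423, -0.402, 0.812); φ = arcsin(p_z) ≈ 54.33°, λ = atan2(p_y, p_x) ≈ -136.43°.

≈ lat 54°, lon -136°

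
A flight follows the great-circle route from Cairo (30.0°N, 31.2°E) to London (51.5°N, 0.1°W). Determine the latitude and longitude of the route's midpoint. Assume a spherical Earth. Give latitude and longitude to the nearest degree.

≈ 42°N, 18°E

Convert each endpoint to a unit vector on the sphere (x = cos φ cos λ, y = cos φ sin λ, z = sin φ).
The central angle between the endpoints is δ = arccos(p₁·p₂) ≈ 0.551 rad (31.6°).
Interpolate at f = 1/2 with slerp weights a = sin((1−f)δ)/sin δ ≈ 0.520, b = sin(fδ)/sin δ ≈ 0.520.
p = a·p₁ + b·p₂ ≈ (0.708, 0.233, 0.666); φ = arcsin(p_z) ≈ 41.79°, λ = atan2(p_y, p_x) ≈ 18.17°.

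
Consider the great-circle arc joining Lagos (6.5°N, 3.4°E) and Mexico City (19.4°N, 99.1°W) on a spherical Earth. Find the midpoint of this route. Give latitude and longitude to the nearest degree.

Convert each endpoint to a unit vector on the sphere (x = cos φ cos λ, y = cos φ sin λ, z = sin φ).
The central angle between the endpoints is δ = arccos(p₁·p₂) ≈ 1.737 rad (99.5°).
Interpolate at f = 1/2 with slerp weights a = sin((1−f)δ)/sin δ ≈ 0.774, b = sin(fδ)/sin δ ≈ 0.774.
p = a·p₁ + b·p₂ ≈ (0.652, -0.675, 0.345); φ = arcsin(p_z) ≈ 20.16°, λ = atan2(p_y, p_x) ≈ -45.99°.

≈ 20°N, 46°W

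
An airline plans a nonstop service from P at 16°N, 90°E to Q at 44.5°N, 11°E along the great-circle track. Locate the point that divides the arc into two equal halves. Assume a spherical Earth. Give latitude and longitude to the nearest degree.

≈ 37°N, 57°E

Convert each endpoint to a unit vector on the sphere (x = cos φ cos λ, y = cos φ sin λ, z = sin φ).
The central angle between the endpoints is δ = arccos(p₁·p₂) ≈ 1.241 rad (71.1°).
Interpolate at f = 1/2 with slerp weights a = sin((1−f)δ)/sin δ ≈ 0.615, b = sin(fδ)/sin δ ≈ 0.615.
p = a·p₁ + b·p₂ ≈ (0.430, 0.674, 0.600); φ = arcsin(p_z) ≈ 36.88°, λ = atan2(p_y, p_x) ≈ 57.46°.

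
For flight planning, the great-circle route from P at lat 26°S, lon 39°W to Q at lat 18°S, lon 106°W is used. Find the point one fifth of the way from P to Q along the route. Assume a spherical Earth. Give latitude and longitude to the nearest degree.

≈ lat 27°S, lon 53°W

From cos δ = sin φ₁ sin φ₂ + cos φ₁ cos φ₂ cos Δλ, the central angle is δ ≈ 1.082 rad (62.0°).
Interpolate at f = 1/5 with slerp weights a = sin((1−f)δ)/sin δ ≈ 0.862, b = sin(fδ)/sin δ ≈ 0.243.
p = a·p₁ + b·p₂ ≈ (0.539, -0.710, -0.453); φ = arcsin(p_z) ≈ -26.95°, λ = atan2(p_y, p_x) ≈ -52.82°.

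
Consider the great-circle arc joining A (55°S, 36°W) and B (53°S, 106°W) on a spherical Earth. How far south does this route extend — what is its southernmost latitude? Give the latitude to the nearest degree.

≈ 59°S

The great circle lies in the plane with unit normal n̂ = (p₁ × p₂)/|p₁ × p₂|.
Here n̂_z ≈ -0.511; the vertex latitude is φ_max = arccos|n̂_z| ≈ 59.3°.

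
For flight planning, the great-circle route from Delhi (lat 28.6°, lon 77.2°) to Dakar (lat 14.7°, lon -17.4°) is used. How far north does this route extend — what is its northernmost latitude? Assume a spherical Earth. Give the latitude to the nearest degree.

≈ 32°

The great circle lies in the plane with unit normal n̂ = (p₁ × p₂)/|p₁ × p₂|.
Here n̂_z ≈ -0.848; the vertex latitude is φ_max = arccos|n̂_z| ≈ 32.0°.
Check via Clairaut: cos φ_max = |cos φ₁| · sin C = cos(28.6°)·sin(74.9°) ≈ 0.848, again giving ≈ 32.0°.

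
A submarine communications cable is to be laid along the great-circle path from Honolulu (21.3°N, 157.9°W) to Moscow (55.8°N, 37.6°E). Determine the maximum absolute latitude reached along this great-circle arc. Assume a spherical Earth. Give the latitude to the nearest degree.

The great circle lies in the plane with unit normal n̂ = (p₁ × p₂)/|p₁ × p₂|.
Here n̂_z ≈ -0.143; the vertex latitude is φ_max = arccos|n̂_z| ≈ 81.8°.

≈ 82°N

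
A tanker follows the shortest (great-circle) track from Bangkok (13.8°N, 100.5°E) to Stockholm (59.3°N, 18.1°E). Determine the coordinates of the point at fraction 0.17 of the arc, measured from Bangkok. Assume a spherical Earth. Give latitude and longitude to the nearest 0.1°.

Convert each endpoint to a unit vector on the sphere (x = cos φ cos λ, y = cos φ sin λ, z = sin φ).
The central angle between the endpoints is δ = arccos(p₁·p₂) ≈ 1.297 rad (74.3°).
Interpolate at f = 0.17 with slerp weights a = sin((1−f)δ)/sin δ ≈ 0.914, b = sin(fδ)/sin δ ≈ 0.227.
p = a·p₁ + b·p₂ ≈ (-0.052, 0.909, 0.413); φ = arcsin(p_z) ≈ 24.42°, λ = atan2(p_y, p_x) ≈ 93.25°.

≈ 24.4°N, 93.2°E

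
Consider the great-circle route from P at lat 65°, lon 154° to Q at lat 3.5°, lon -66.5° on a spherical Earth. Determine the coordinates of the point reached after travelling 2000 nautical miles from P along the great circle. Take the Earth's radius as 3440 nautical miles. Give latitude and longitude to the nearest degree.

≈ lat 68°, lon -114°

Convert each endpoint to a unit vector on the sphere (x = cos φ cos λ, y = cos φ sin λ, z = sin φ).
The central angle between the endpoints is δ = arccos(p₁·p₂) ≈ 1.839 rad (105.4°). The total great-circle distance is δ·R ≈ 1.839 × 3440 ≈ 6328 nmi, so the target fraction is f = 2000/6328 ≈ 0.316.
Interpolate at f ≈ 0.316 with slerp weights a = sin((1−f)δ)/sin δ ≈ 0.987, b = sin(fδ)/sin δ ≈ 0.570.
p = a·p₁ + b·p₂ ≈ (-0.148, -0.339, 0.929); φ = arcsin(p_z) ≈ 68.31°, λ = atan2(p_y, p_x) ≈ -113.63°.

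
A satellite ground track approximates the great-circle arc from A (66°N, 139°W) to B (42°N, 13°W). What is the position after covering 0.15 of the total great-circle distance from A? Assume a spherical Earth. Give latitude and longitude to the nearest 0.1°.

≈ (72.1°N, 117.7°W)

Write both endpoints as unit vectors p₁, p₂ with components (cos φ cos λ, cos φ sin λ, sin φ).
The central angle between the endpoints is δ = arccos(p₁·p₂) ≈ 1.122 rad (64.3°).
Interpolate at f = 0.15 with slerp weights a = sin((1−f)δ)/sin δ ≈ 0.905, b = sin(fδ)/sin δ ≈ 0.186.
p = a·p₁ + b·p₂ ≈ (-0.143, -0.273, 0.951); φ = arcsin(p_z) ≈ 72.06°, λ = atan2(p_y, p_x) ≈ -117.72°.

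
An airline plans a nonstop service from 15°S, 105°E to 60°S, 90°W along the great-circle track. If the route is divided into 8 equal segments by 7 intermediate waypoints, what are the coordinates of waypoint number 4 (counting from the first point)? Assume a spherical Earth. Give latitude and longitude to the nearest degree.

The haversine formula gives a central angle δ ≈ 1.816 rad (104.0°) between the endpoints.
Interpolate at f = 4/8 with slerp weights a = sin((1−f)δ)/sin δ ≈ 0.812, b = sin(fδ)/sin δ ≈ 0.812.
p = a·p₁ + b·p₂ ≈ (-0.203, 0.352, -0.914); φ = arcsin(p_z) ≈ -66.03°, λ = atan2(p_y, p_x) ≈ 120.00°.

≈ 66°S, 120°E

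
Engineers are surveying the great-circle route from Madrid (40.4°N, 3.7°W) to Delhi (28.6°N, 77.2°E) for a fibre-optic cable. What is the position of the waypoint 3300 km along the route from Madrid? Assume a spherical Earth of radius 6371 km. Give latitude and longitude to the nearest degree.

Convert each endpoint to a unit vector on the sphere (x = cos φ cos λ, y = cos φ sin λ, z = sin φ).
The central angle between the endpoints is δ = arccos(p₁·p₂) ≈ 1.142 rad (65.4°). The total great-circle distance is δ·R ≈ 1.142 × 6371 ≈ 7274 km, so the target fraction is f = 3300/7274 ≈ 0.454.
Interpolate at f ≈ 0.454 with slerp weights a = sin((1−f)δ)/sin δ ≈ 0.642, b = sin(fδ)/sin δ ≈ 0.544.
p = a·p₁ + b·p₂ ≈ (0.594, 0.435, 0.677); φ = arcsin(p_z) ≈ 42.60°, λ = atan2(p_y, p_x) ≈ 36.19°.

≈ (43°N, 36°E)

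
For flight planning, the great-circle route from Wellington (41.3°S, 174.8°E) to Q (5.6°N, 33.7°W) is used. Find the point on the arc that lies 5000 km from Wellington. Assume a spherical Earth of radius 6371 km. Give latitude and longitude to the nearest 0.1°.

Convert each endpoint to a unit vector on the sphere (x = cos φ cos λ, y = cos φ sin λ, z = sin φ).
The central angle between the endpoints is δ = arccos(p₁·p₂) ≈ 2.377 rad (136.2°). The total great-circle distance is δ·R ≈ 2.377 × 6371 ≈ 15142 km, so the target fraction is f = 5000/15142 ≈ 0.330.
Interpolate at f ≈ 0.330 with slerp weights a = sin((1−f)δ)/sin δ ≈ 1.444, b = sin(fδ)/sin δ ≈ 1.021.
p = a·p₁ + b·p₂ ≈ (-0.235, -0.465, -0.853); φ = arcsin(p_z) ≈ -58.58°, λ = atan2(p_y, p_x) ≈ -116.82°.

≈ (58.6°S, 116.8°W)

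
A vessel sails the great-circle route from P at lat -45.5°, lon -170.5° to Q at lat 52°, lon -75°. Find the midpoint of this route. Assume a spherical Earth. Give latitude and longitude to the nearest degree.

≈ lat 5°, lon -127°

From cos δ = sin φ₁ sin φ₂ + cos φ₁ cos φ₂ cos Δλ, the central angle is δ ≈ 2.219 rad (127.1°).
Interpolate at f = 1/2 with slerp weights a = sin((1−f)δ)/sin δ ≈ 1.123, b = sin(fδ)/sin δ ≈ 1.123.
p = a·p₁ + b·p₂ ≈ (-0.597, -0.798, 0.084); φ = arcsin(p_z) ≈ 4.82°, λ = atan2(p_y, p_x) ≈ -126.83°.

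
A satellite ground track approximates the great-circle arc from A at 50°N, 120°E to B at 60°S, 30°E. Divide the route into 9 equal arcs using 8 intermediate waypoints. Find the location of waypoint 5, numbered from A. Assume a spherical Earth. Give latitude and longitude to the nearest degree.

Convert each endpoint to a unit vector on the sphere (x = cos φ cos λ, y = cos φ sin λ, z = sin φ).
The central angle between the endpoints is δ = arccos(p₁·p₂) ≈ 2.296 rad (131.6°).
Interpolate at f = 5/9 with slerp weights a = sin((1−f)δ)/sin δ ≈ 1.139, b = sin(fδ)/sin δ ≈ 1.279.
p = a·p₁ + b·p₂ ≈ (0.188, 0.954, -0.235); φ = arcsin(p_z) ≈ -13.57°, λ = atan2(p_y, p_x) ≈ 78.88°.

≈ 14°S, 79°E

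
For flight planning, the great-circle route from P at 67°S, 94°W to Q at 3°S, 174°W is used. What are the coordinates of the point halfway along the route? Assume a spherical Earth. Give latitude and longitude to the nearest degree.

The haversine formula gives a central angle δ ≈ 1.455 rad (83.3°) between the endpoints.
Interpolate at f = 1/2 with slerp weights a = sin((1−f)δ)/sin δ ≈ 0.669, b = sin(fδ)/sin δ ≈ 0.669.
p = a·p₁ + b·p₂ ≈ (-0.683, -0.331, -0.651); φ = arcsin(p_z) ≈ -40.63°, λ = atan2(p_y, p_x) ≈ -154.16°.

≈ 41°S, 154°W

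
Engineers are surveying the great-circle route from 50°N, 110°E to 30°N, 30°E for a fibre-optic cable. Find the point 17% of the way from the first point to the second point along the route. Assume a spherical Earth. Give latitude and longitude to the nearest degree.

≈ 51°N, 94°E

Convert each endpoint to a unit vector on the sphere (x = cos φ cos λ, y = cos φ sin λ, z = sin φ).
The central angle between the endpoints is δ = arccos(p₁·p₂) ≈ 1.070 rad (61.3°).
Interpolate at f = 0.17 with slerp weights a = sin((1−f)δ)/sin δ ≈ 0.885, b = sin(fδ)/sin δ ≈ 0.206.
p = a·p₁ + b·p₂ ≈ (-0.040, 0.624, 0.781); φ = arcsin(p_z) ≈ 51.33°, λ = atan2(p_y, p_x) ≈ 93.65°.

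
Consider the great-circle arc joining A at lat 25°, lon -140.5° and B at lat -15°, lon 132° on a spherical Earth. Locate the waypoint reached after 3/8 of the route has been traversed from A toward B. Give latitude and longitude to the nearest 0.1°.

≈ lat 12.3°, lon -175.4°

Write both endpoints as unit vectors p₁, p₂ with components (cos φ cos λ, cos φ sin λ, sin φ).
The central angle between the endpoints is δ = arccos(p₁·p₂) ≈ 1.642 rad (94.1°).
Interpolate at f = 3/8 with slerp weights a = sin((1−f)δ)/sin δ ≈ 0.858, b = sin(fδ)/sin δ ≈ 0.579.
p = a·p₁ + b·p₂ ≈ (-0.974, -0.079, 0.213); φ = arcsin(p_z) ≈ 12.27°, λ = atan2(p_y, p_x) ≈ -175.38°.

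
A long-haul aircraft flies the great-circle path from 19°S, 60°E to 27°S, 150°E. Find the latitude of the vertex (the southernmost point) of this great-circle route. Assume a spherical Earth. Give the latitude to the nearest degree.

≈ 32°S

The great circle lies in the plane with unit normal n̂ = (p₁ × p₂)/|p₁ × p₂|.
Here n̂_z ≈ +0.852; the vertex latitude is φ_max = arccos|n̂_z| ≈ 31.6°.
Check via Clairaut: cos φ_max = |cos φ₁| · sin C = cos(19.0°)·sin(115.7°) ≈ 0.852, again giving ≈ 31.6°.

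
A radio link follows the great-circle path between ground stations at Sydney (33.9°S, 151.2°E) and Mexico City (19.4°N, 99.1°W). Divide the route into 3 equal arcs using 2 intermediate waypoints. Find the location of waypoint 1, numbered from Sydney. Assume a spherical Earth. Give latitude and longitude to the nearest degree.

The haversine formula gives a central angle δ ≈ 2.037 rad (116.7°) between the endpoints.
Interpolate at f = 1/3 with slerp weights a = sin((1−f)δ)/sin δ ≈ 1.094, b = sin(fδ)/sin δ ≈ 0.703.
p = a·p₁ + b·p₂ ≈ (-0.901, -0.217, -0.377); φ = arcsin(p_z) ≈ -22.13°, λ = atan2(p_y, p_x) ≈ -166.44°.

≈ (22°S, 166°W)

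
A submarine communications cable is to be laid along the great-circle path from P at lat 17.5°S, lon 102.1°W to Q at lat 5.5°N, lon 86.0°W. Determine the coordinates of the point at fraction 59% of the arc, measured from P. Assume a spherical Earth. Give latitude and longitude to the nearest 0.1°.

≈ lat 4.0°S, lon 92.5°W

Convert each endpoint to a unit vector on the sphere (x = cos φ cos λ, y = cos φ sin λ, z = sin φ).
The central angle between the endpoints is δ = arccos(p₁·p₂) ≈ 0.488 rad (28.0°).
Interpolate at f = 0.59 with slerp weights a = sin((1−f)δ)/sin δ ≈ 0.424, b = sin(fδ)/sin δ ≈ 0.606.
p = a·p₁ + b·p₂ ≈ (-0.043, -0.997, -0.069); φ = arcsin(p_z) ≈ -3.98°, λ = atan2(p_y, p_x) ≈ -92.45°.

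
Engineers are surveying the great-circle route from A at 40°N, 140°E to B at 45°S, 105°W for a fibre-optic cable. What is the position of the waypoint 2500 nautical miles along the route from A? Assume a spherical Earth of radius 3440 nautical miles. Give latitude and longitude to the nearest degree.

≈ 14°N, 177°E

Convert each endpoint to a unit vector on the sphere (x = cos φ cos λ, y = cos φ sin λ, z = sin φ).
The central angle between the endpoints is δ = arccos(p₁·p₂) ≈ 2.323 rad (133.1°). The total great-circle distance is δ·R ≈ 2.323 × 3440 ≈ 7992 nmi, so the target fraction is f = 2500/7992 ≈ 0.313.
Interpolate at f ≈ 0.313 with slerp weights a = sin((1−f)δ)/sin δ ≈ 1.369, b = sin(fδ)/sin δ ≈ 0.910.
p = a·p₁ + b·p₂ ≈ (-0.970, 0.053, 0.237); φ = arcsin(p_z) ≈ 13.69°, λ = atan2(p_y, p_x) ≈ 176.89°.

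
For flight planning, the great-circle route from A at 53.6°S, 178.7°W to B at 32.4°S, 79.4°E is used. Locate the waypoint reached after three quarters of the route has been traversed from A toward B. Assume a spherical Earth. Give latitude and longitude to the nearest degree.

≈ 45°S, 95°E

Write both endpoints as unit vectors p₁, p₂ with components (cos φ cos λ, cos φ sin λ, sin φ).
The central angle between the endpoints is δ = arccos(p₁·p₂) ≈ 1.237 rad (70.9°).
Interpolate at f = 3/4 with slerp weights a = sin((1−f)δ)/sin δ ≈ 0.322, b = sin(fδ)/sin δ ≈ 0.847.
p = a·p₁ + b·p₂ ≈ (-0.060, 0.699, -0.713); φ = arcsin(p_z) ≈ -45.48°, λ = atan2(p_y, p_x) ≈ 94.87°.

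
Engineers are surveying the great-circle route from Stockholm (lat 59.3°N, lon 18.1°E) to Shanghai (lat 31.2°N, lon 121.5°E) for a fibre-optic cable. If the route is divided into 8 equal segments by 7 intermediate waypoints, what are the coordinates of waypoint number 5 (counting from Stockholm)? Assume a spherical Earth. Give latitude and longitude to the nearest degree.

Write both endpoints as unit vectors p₁, p₂ with components (cos φ cos λ, cos φ sin λ, sin φ).
The central angle between the endpoints is δ = arccos(p₁·p₂) ≈ 1.219 rad (69.9°).
Interpolate at f = 5/8 with slerp weights a = sin((1−f)δ)/sin δ ≈ 0.470, b = sin(fδ)/sin δ ≈ 0.735.
p = a·p₁ + b·p₂ ≈ (-0.100, 0.611, 0.785); φ = arcsin(p_z) ≈ 51.75°, λ = atan2(p_y, p_x) ≈ 99.34°.

≈ lat 52°N, lon 99°E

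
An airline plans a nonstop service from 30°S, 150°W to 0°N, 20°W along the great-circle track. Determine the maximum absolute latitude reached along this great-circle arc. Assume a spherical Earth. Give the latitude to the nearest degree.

The great circle lies in the plane with unit normal n̂ = (p₁ × p₂)/|p₁ × p₂|.
Here n̂_z ≈ +0.799; the vertex latitude is φ_max = arccos|n̂_z| ≈ 37.0°.
Check via Clairaut: cos φ_max = |cos φ₁| · sin C = cos(30.0°)·sin(112.8°) ≈ 0.799, again giving ≈ 37.0°.

≈ 37°S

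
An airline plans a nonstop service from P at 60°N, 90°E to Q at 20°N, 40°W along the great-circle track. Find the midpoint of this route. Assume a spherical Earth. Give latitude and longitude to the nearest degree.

Write both endpoints as unit vectors p₁, p₂ with components (cos φ cos λ, cos φ sin λ, sin φ).
The central angle between the endpoints is δ = arccos(p₁·p₂) ≈ 1.577 rad (90.3°).
Interpolate at f = 1/2 with slerp weights a = sin((1−f)δ)/sin δ ≈ 0.709, b = sin(fδ)/sin δ ≈ 0.709.
p = a·p₁ + b·p₂ ≈ (0.510, -0.074, 0.857); φ = arcsin(p_z) ≈ 58.95°, λ = atan2(p_y, p_x) ≈ -8.22°.

≈ 59°N, 8°W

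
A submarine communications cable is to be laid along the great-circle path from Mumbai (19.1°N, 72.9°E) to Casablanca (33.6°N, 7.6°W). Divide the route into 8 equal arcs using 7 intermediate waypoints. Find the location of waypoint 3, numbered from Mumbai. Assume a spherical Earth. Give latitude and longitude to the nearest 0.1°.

Convert each endpoint to a unit vector on the sphere (x = cos φ cos λ, y = cos φ sin λ, z = sin φ).
The central angle between the endpoints is δ = arccos(p₁·p₂) ≈ 1.255 rad (71.9°).
Interpolate at f = 3/8 with slerp weights a = sin((1−f)δ)/sin δ ≈ 0.743, b = sin(fδ)/sin δ ≈ 0.477.
p = a·p₁ + b·p₂ ≈ (0.600, 0.619, 0.507); φ = arcsin(p_z) ≈ 30.47°, λ = atan2(p_y, p_x) ≈ 45.86°.

≈ 30.5°N, 45.9°E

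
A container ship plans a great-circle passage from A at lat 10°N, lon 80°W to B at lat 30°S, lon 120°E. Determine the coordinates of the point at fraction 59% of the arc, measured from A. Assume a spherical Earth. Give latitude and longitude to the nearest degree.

From cos δ = sin φ₁ sin φ₂ + cos φ₁ cos φ₂ cos Δλ, the central angle is δ ≈ 2.664 rad (152.7°).
Interpolate at f = 0.59 with slerp weights a = sin((1−f)δ)/sin δ ≈ 1.933, b = sin(fδ)/sin δ ≈ 2.177.
p = a·p₁ + b·p₂ ≈ (-0.612, -0.242, -0.753); φ = arcsin(p_z) ≈ -48.84°, λ = atan2(p_y, p_x) ≈ -158.47°.

≈ lat 49°S, lon 158°W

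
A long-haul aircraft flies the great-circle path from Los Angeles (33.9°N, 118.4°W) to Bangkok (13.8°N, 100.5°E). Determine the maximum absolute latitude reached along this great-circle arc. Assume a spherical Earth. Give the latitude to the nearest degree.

The great circle lies in the plane with unit normal n̂ = (p₁ × p₂)/|p₁ × p₂|.
Here n̂_z ≈ -0.582; the vertex latitude is φ_max = arccos|n̂_z| ≈ 54.4°.

≈ 54°N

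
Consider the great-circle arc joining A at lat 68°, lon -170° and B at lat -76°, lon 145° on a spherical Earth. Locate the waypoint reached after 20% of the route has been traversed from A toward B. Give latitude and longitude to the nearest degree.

The haversine formula gives a central angle δ ≈ 2.560 rad (146.7°) between the endpoints.
Interpolate at f = 0.20 with slerp weights a = sin((1−f)δ)/sin δ ≈ 1.617, b = sin(fδ)/sin δ ≈ 0.892.
p = a·p₁ + b·p₂ ≈ (-0.773, 0.019, 0.634); φ = arcsin(p_z) ≈ 39.34°, λ = atan2(p_y, p_x) ≈ 178.62°.

≈ lat 39°, lon 179°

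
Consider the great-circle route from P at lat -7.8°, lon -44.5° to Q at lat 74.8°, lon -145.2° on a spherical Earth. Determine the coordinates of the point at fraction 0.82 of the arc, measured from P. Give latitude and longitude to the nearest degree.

Write both endpoints as unit vectors p₁, p₂ with components (cos φ cos λ, cos φ sin λ, sin φ).
The central angle between the endpoints is δ = arccos(p₁·p₂) ≈ 1.751 rad (100.3°).
Interpolate at f = 0.82 with slerp weights a = sin((1−f)δ)/sin δ ≈ 0.315, b = sin(fδ)/sin δ ≈ 1.007.
p = a·p₁ + b·p₂ ≈ (0.006, -0.370, 0.929); φ = arcsin(p_z) ≈ 68.31°, λ = atan2(p_y, p_x) ≈ -89.10°.

≈ lat 68°, lon -89°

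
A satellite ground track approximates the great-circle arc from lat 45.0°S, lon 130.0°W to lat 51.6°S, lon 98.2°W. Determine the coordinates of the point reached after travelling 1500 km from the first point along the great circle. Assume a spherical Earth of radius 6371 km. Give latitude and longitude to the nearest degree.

≈ lat 50°S, lon 111°W

Convert each endpoint to a unit vector on the sphere (x = cos φ cos λ, y = cos φ sin λ, z = sin φ).
The central angle between the endpoints is δ = arccos(p₁·p₂) ≈ 0.383 rad (22.0°). The total great-circle distance is δ·R ≈ 0.383 × 6371 ≈ 2442 km, so the target fraction is f = 1500/2442 ≈ 0.614.
Interpolate at f ≈ 0.614 with slerp weights a = sin((1−f)δ)/sin δ ≈ 0.394, b = sin(fδ)/sin δ ≈ 0.624.
p = a·p₁ + b·p₂ ≈ (-0.234, -0.597, -0.767); φ = arcsin(p_z) ≈ -50.12°, λ = atan2(p_y, p_x) ≈ -111.43°.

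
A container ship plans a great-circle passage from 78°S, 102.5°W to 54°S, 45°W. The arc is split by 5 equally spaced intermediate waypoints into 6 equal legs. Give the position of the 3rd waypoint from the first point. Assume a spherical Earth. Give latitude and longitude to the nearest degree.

Write both endpoints as unit vectors p₁, p₂ with components (cos φ cos λ, cos φ sin λ, sin φ).
The central angle between the endpoints is δ = arccos(p₁·p₂) ≈ 0.541 rad (31.0°).
Interpolate at f = 3/6 with slerp weights a = sin((1−f)δ)/sin δ ≈ 0.519, b = sin(fδ)/sin δ ≈ 0.519.
p = a·p₁ + b·p₂ ≈ (0.192, -0.321, -0.927); φ = arcsin(p_z) ≈ -68.03°, λ = atan2(p_y, p_x) ≈ -59.07°.

≈ 68°S, 59°W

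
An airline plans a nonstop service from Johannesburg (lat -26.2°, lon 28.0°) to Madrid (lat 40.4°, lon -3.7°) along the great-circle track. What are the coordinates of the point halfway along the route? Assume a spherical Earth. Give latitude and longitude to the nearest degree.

Write both endpoints as unit vectors p₁, p₂ with components (cos φ cos λ, cos φ sin λ, sin φ).
The central angle between the endpoints is δ = arccos(p₁·p₂) ≈ 1.271 rad (72.8°).
Interpolate at f = 1/2 with slerp weights a = sin((1−f)δ)/sin δ ≈ 0.621, b = sin(fδ)/sin δ ≈ 0.621.
p = a·p₁ + b·p₂ ≈ (0.964, 0.231, 0.128); φ = arcsin(p_z) ≈ 7.38°, λ = atan2(p_y, p_x) ≈ 13.48°.

≈ lat 7°, lon 13°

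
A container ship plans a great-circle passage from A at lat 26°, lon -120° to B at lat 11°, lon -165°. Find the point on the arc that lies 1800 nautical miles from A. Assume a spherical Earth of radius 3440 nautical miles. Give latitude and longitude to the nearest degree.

Convert each endpoint to a unit vector on the sphere (x = cos φ cos λ, y = cos φ sin λ, z = sin φ).
The central angle between the endpoints is δ = arccos(p₁·p₂) ≈ 0.785 rad (45.0°). The total great-circle distance is δ·R ≈ 0.785 × 3440 ≈ 2700 nmi, so the target fraction is f = 1800/2700 ≈ 0.667.
Interpolate at f ≈ 0.667 with slerp weights a = sin((1−f)δ)/sin δ ≈ 0.366, b = sin(fδ)/sin δ ≈ 0.707.
p = a·p₁ + b·p₂ ≈ (-0.835, -0.464, 0.295); φ = arcsin(p_z) ≈ 17.18°, λ = atan2(p_y, p_x) ≈ -150.91°.

≈ lat 17°, lon -151°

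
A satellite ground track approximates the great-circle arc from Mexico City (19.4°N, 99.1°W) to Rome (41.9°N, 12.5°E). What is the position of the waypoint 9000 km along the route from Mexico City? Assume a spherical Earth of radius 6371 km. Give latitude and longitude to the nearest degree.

From cos δ = sin φ₁ sin φ₂ + cos φ₁ cos φ₂ cos Δλ, the central angle is δ ≈ 1.607 rad (92.1°). The total great-circle distance is δ·R ≈ 1.607 × 6371 ≈ 10241 km, so the target fraction is f = 9000/10241 ≈ 0.879.
Interpolate at f ≈ 0.879 with slerp weights a = sin((1−f)δ)/sin δ ≈ 0.194, b = sin(fδ)/sin δ ≈ 0.988.
p = a·p₁ + b·p₂ ≈ (0.689, -0.021, 0.724); φ = arcsin(p_z) ≈ 46.41°, λ = atan2(p_y, p_x) ≈ -1.76°.

≈ 46°N, 2°W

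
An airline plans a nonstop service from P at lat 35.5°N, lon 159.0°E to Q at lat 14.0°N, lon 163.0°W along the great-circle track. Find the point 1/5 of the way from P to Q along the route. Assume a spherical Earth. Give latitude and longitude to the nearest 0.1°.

Convert each endpoint to a unit vector on the sphere (x = cos φ cos λ, y = cos φ sin λ, z = sin φ).
The central angle between the endpoints is δ = arccos(p₁·p₂) ≈ 0.703 rad (40.3°).
Interpolate at f = 1/5 with slerp weights a = sin((1−f)δ)/sin δ ≈ 0.825, b = sin(fδ)/sin δ ≈ 0.217.
p = a·p₁ + b·p₂ ≈ (-0.828, 0.179, 0.531); φ = arcsin(p_z) ≈ 32.10°, λ = atan2(p_y, p_x) ≈ 167.79°.

≈ lat 32.1°N, lon 167.8°E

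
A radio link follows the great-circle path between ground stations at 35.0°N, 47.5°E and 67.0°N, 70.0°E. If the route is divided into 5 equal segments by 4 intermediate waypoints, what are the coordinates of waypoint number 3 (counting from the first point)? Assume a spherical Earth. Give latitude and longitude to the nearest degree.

From cos δ = sin φ₁ sin φ₂ + cos φ₁ cos φ₂ cos Δλ, the central angle is δ ≈ 0.603 rad (34.5°).
Interpolate at f = 3/5 with slerp weights a = sin((1−f)δ)/sin δ ≈ 0.421, b = sin(fδ)/sin δ ≈ 0.624.
p = a·p₁ + b·p₂ ≈ (0.316, 0.484, 0.816); φ = arcsin(p_z) ≈ 54.70°, λ = atan2(p_y, p_x) ≈ 56.79°.

≈ 55°N, 57°E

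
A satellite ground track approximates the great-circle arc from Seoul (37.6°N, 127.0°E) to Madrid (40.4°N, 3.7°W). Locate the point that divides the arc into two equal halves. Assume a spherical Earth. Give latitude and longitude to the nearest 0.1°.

≈ 62.7°N, 64.1°E

Write both endpoints as unit vectors p₁, p₂ with components (cos φ cos λ, cos φ sin λ, sin φ).
The central angle between the endpoints is δ = arccos(p₁·p₂) ≈ 1.569 rad (89.9°).
Interpolate at f = 1/2 with slerp weights a = sin((1−f)δ)/sin δ ≈ 0.706, b = sin(fδ)/sin δ ≈ 0.706.
p = a·p₁ + b·p₂ ≈ (0.200, 0.412, 0.889); φ = arcsin(p_z) ≈ 62.73°, λ = atan2(p_y, p_x) ≈ 64.12°.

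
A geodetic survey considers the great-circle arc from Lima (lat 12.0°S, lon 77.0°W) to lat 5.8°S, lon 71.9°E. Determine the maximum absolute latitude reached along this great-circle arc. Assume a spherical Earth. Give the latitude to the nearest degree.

≈ 30°S

The great circle lies in the plane with unit normal n̂ = (p₁ × p₂)/|p₁ × p₂|.
Here n̂_z ≈ +0.862; the vertex latitude is φ_max = arccos|n̂_z| ≈ 30.5°.
Check via Clairaut: cos φ_max = |cos φ₁| · sin C = cos(12.0°)·sin(118.2°) ≈ 0.862, again giving ≈ 30.5°.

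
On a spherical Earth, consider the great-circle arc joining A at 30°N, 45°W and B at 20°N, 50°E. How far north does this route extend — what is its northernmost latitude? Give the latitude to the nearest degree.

≈ 35°N

The great circle lies in the plane with unit normal n̂ = (p₁ × p₂)/|p₁ × p₂|.
Here n̂_z ≈ +0.815; the vertex latitude is φ_max = arccos|n̂_z| ≈ 35.4°.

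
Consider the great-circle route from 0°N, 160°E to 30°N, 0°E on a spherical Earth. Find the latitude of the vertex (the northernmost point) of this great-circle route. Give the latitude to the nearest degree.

The great circle lies in the plane with unit normal n̂ = (p₁ × p₂)/|p₁ × p₂|.
Here n̂_z ≈ -0.510; the vertex latitude is φ_max = arccos|n̂_z| ≈ 59.4°.
Check via Clairaut: cos φ_max = |cos φ₁| · sin C = cos(0.0°)·sin(30.6°) ≈ 0.510, again giving ≈ 59.4°.

≈ 59°N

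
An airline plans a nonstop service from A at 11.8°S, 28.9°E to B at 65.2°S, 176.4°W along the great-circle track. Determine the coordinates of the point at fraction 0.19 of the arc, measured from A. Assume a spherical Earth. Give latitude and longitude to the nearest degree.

≈ 31°S, 33°E

Write both endpoints as unit vectors p₁, p₂ with components (cos φ cos λ, cos φ sin λ, sin φ).
The central angle between the endpoints is δ = arccos(p₁·p₂) ≈ 1.757 rad (100.7°).
Interpolate at f = 0.19 with slerp weights a = sin((1−f)δ)/sin δ ≈ 1.007, b = sin(fδ)/sin δ ≈ 0.334.
p = a·p₁ + b·p₂ ≈ (0.723, 0.467, -0.509); φ = arcsin(p_z) ≈ -30.57°, λ = atan2(p_y, p_x) ≈ 32.88°.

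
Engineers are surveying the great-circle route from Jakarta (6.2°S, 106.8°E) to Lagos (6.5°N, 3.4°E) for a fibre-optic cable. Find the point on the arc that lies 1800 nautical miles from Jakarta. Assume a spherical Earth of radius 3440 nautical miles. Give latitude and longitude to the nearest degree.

Convert each endpoint to a unit vector on the sphere (x = cos φ cos λ, y = cos φ sin λ, z = sin φ).
The central angle between the endpoints is δ = arccos(p₁·p₂) ≈ 1.814 rad (104.0°). The total great-circle distance is δ·R ≈ 1.814 × 3440 ≈ 6241 nmi, so the target fraction is f = 1800/6241 ≈ 0.288.
Interpolate at f ≈ 0.288 with slerp weights a = sin((1−f)δ)/sin δ ≈ 0.990, b = sin(fδ)/sin δ ≈ 0.515.
p = a·p₁ + b·p₂ ≈ (0.226, 0.973, -0.049); φ = arcsin(p_z) ≈ -2.79°, λ = atan2(p_y, p_x) ≈ 76.92°.

≈ 3°S, 77°E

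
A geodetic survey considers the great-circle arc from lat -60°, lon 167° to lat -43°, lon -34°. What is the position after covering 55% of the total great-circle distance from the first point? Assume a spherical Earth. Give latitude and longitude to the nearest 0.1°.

≈ lat -75.3°, lon -58.1°

The haversine formula gives a central angle δ ≈ 1.319 rad (75.6°) between the endpoints.
Interpolate at f = 0.55 with slerp weights a = sin((1−f)δ)/sin δ ≈ 0.577, b = sin(fδ)/sin δ ≈ 0.685.
p = a·p₁ + b·p₂ ≈ (0.134, -0.215, -0.967); φ = arcsin(p_z) ≈ -75.31°, λ = atan2(p_y, p_x) ≈ -58.09°.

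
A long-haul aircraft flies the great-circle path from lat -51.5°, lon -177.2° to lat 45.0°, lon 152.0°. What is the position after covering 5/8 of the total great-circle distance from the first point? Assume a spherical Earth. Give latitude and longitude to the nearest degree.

Write both endpoints as unit vectors p₁, p₂ with components (cos φ cos λ, cos φ sin λ, sin φ).
The central angle between the endpoints is δ = arccos(p₁·p₂) ≈ 1.747 rad (100.1°).
Interpolate at f = 5/8 with slerp weights a = sin((1−f)δ)/sin δ ≈ 0.619, b = sin(fδ)/sin δ ≈ 0.901.
p = a·p₁ + b·p₂ ≈ (-0.948, 0.280, 0.153); φ = arcsin(p_z) ≈ 8.81°, λ = atan2(p_y, p_x) ≈ 163.51°.

≈ lat 9°, lon 164°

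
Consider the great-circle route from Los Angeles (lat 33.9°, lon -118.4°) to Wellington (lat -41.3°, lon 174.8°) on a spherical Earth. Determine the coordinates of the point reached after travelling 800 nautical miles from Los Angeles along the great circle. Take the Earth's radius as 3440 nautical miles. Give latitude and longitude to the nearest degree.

Write both endpoints as unit vectors p₁, p₂ with components (cos φ cos λ, cos φ sin λ, sin φ).
The central angle between the endpoints is δ = arccos(p₁·p₂) ≈ 1.694 rad (97.0°). The total great-circle distance is δ·R ≈ 1.694 × 3440 ≈ 5826 nmi, so the target fraction is f = 800/5826 ≈ 0.137.
Interpolate at f ≈ 0.137 with slerp weights a = sin((1−f)δ)/sin δ ≈ 1.002, b = sin(fδ)/sin δ ≈ 0.232.
p = a·p₁ + b·p₂ ≈ (-0.569, -0.715, 0.405); φ = arcsin(p_z) ≈ 23.91°, λ = atan2(p_y, p_x) ≈ -128.50°.

≈ lat 24°, lon -129°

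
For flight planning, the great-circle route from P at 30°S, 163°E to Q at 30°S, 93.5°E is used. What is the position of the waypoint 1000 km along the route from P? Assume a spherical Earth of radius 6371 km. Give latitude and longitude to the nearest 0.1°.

Convert each endpoint to a unit vector on the sphere (x = cos φ cos λ, y = cos φ sin λ, z = sin φ).
The central angle between the endpoints is δ = arccos(p₁·p₂) ≈ 1.033 rad (59.2°). The total great-circle distance is δ·R ≈ 1.033 × 6371 ≈ 6578 km, so the target fraction is f = 1000/6578 ≈ 0.152.
Interpolate at f ≈ 0.152 with slerp weights a = sin((1−f)δ)/sin δ ≈ 0.894, b = sin(fδ)/sin δ ≈ 0.182.
p = a·p₁ + b·p₂ ≈ (-0.750, 0.384, -0.538); φ = arcsin(p_z) ≈ -32.56°, λ = atan2(p_y, p_x) ≈ 152.91°.

≈ 32.6°S, 152.9°E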